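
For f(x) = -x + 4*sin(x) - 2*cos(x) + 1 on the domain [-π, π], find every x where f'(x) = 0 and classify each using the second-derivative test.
f'(x) = 2*sin(x) + 4*cos(x) - 1

Solve f'(x) = 0 on [-π, π]:
  f'(x) = 0 ⇔ 2*sin(x) + 4*cos(x) = 1. Write the left side as R·cos(x + φ) with R = √(4² + (-2)²) = 2*sqrt(5), cos φ = 2*sqrt(5)/5, sin φ = -sqrt(5)/5; then cos(x + φ) = sqrt(5)/10. Solve for x and keep the solutions lying in [-π, π].
  ⇒ x = atan((1 - 2*sqrt(19))/(2 + sqrt(19))) ≈ -0.8816, atan((1 + 2*sqrt(19))/(2 - sqrt(19))) + pi ≈ 1.8089

f''(x) = -4*sin(x) + 2*cos(x)
Second-derivative test at each critical point:
  f''(-0.8816) = 4.3589 > 0 → local minimum
  f''(1.8089) = -4.3589 < 0 → local maximum

Critical points: x = atan((1 - 2*sqrt(19))/(2 + sqrt(19))) ≈ -0.8816 (local minimum); x = atan((1 + 2*sqrt(19))/(2 - sqrt(19))) + pi ≈ 1.8089 (local maximum)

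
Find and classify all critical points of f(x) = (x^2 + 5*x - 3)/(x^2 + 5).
f'(x) = (-5*x^2 + 16*x + 25)/(x^4 + 10*x^2 + 25)

Solve f'(x) = 0:
  f'(x) = -(5*x^2 - 16*x - 25)/(x^2 + 5)^2; the denominator is positive wherever f is defined, so f'(x) = 0 ⇔ -5*x^2 + 16*x + 25 = 0.
  5*x^2 - 16*x - 25 = 0 has no rational roots; quadratic formula: x = (16 ± √756)/10.
  ⇒ x = 8/5 - 3*sqrt(21)/5 ≈ -1.1495, 8/5 + 3*sqrt(21)/5 ≈ 4.3495

f''(x) = 2*(5*x^3 - 24*x^2 - 75*x + 40)/(x^6 + 15*x^4 + 75*x^2 + 125)
Second-derivative test at each critical point:
  f''(-1.1495) = 0.6881 > 0 → local minimum
  f''(4.3495) = -0.0481 < 0 → local maximum

Critical points: x = 8/5 - 3*sqrt(21)/5 ≈ -1.1495 (local minimum); x = 8/5 + 3*sqrt(21)/5 ≈ 4.3495 (local maximum)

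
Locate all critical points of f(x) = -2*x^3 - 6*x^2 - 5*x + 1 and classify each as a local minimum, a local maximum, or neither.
f'(x) = -6*x^2 - 12*x - 5

Solve f'(x) = 0:
  6*x^2 + 12*x + 5 = 0 has no rational roots; quadratic formula: x = (-12 ± √24)/12.
  ⇒ x = -1 - sqrt(6)/6 ≈ -1.4082, -1 + sqrt(6)/6 ≈ -0.5918

f''(x) = -12*x - 12
Second-derivative test at each critical point:
  f''(-1.4082) = 4.8990 > 0 → local minimum
  f''(-0.5918) = -4.8990 < 0 → local maximum

Critical points: x = -1 - sqrt(6)/6 ≈ -1.4082 (local minimum); x = -1 + sqrt(6)/6 ≈ -0.5918 (local maximum)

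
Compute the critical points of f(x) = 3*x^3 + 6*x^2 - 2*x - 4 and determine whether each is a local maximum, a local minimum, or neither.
f'(x) = 9*x^2 + 12*x - 2

Solve f'(x) = 0:
  9*x^2 + 12*x - 2 = 0 has no rational roots; quadratic formula: x = (-12 ± √216)/18.
  ⇒ x = -sqrt(6)/3 - 2/3 ≈ -1.4832, -2/3 + sqrt(6)/3 ≈ 0.1498

f''(x) = 18*x + 12
Second-derivative test at each critical point:
  f''(-1.4832) = -14.6969 < 0 → local maximum
  f''(0.1498) = 14.6969 > 0 → local minimum

Critical points: x = -sqrt(6)/3 - 2/3 ≈ -1.4832 (local maximum); x = -2/3 + sqrt(6)/3 ≈ 0.1498 (local minimum)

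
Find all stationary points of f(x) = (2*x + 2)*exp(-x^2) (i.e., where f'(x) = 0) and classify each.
f'(x) = 2*(-2*x*(x + 1) + 1)*exp(-x^2)

Solve f'(x) = 0:
  f'(x) = (-4*x^2 - 4*x + 2)·exp(-x^2) and exp(-x^2) > 0 for every x, so f'(x) = 0 ⇔ -4*x^2 - 4*x + 2 = 0.
  Factor: -4*x^2 - 4*x + 2 = -2*(2*x^2 + 2*x - 1); 2*x^2 + 2*x - 1 = 0 has no rational roots; quadratic formula: x = (-2 ± √12)/4.
  ⇒ x = -sqrt(3)/2 - 1/2 ≈ -1.3660, -1/2 + sqrt(3)/2 ≈ 0.3660

f''(x) = 4*(2*x^2*(x + 1) - 3*x - 1)*exp(-x^2)
Second-derivative test at each critical point:
  f''(-1.3660) = 1.0721 > 0 → local minimum
  f''(0.3660) = -6.0595 < 0 → local maximum

Critical points: x = -sqrt(3)/2 - 1/2 ≈ -1.3660 (local minimum); x = -1/2 + sqrt(3)/2 ≈ 0.3660 (local maximum)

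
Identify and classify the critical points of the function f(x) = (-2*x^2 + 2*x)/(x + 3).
f'(x) = 2*(-x^2 - 6*x + 3)/(x^2 + 6*x + 9)

Solve f'(x) = 0:
  f'(x) = -2*(x^2 + 6*x - 3)/(x + 3)^2; the denominator is positive wherever f is defined, so f'(x) = 0 ⇔ -2*x^2 - 12*x + 6 = 0.
  Factor: -2*x^2 - 12*x + 6 = -2*(x^2 + 6*x - 3); x^2 + 6*x - 3 = 0 has no rational roots; quadratic formula: x = (-6 ± √48)/2.
  ⇒ x = -2*sqrt(3) - 3 ≈ -6.4641, -3 + 2*sqrt(3) ≈ 0.4641

f''(x) = -48/(x^3 + 9*x^2 + 27*x + 27)
Second-derivative test at each critical point:
  f''(-6.4641) = 1.1547 > 0 → local minimum
  f''(0.4641) = -1.1547 < 0 → local maximum

Critical points: x = -2*sqrt(3) - 3 ≈ -6.4641 (local minimum); x = -3 + 2*sqrt(3) ≈ 0.4641 (local maximum)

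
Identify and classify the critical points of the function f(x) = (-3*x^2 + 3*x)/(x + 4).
f'(x) = 3*(-x^2 - 8*x + 4)/(x^2 + 8*x + 16)

Solve f'(x) = 0:
  f'(x) = -3*(x^2 + 8*x - 4)/(x + 4)^2; the denominator is positive wherever f is defined, so f'(x) = 0 ⇔ -3*x^2 - 24*x + 12 = 0.
  Factor: -3*x^2 - 24*x + 12 = -3*(x^2 + 8*x - 4); x^2 + 8*x - 4 = 0 has no rational roots; quadratic formula: x = (-8 ± √80)/2.
  ⇒ x = -2*sqrt(5) - 4 ≈ -8.4721, -4 + 2*sqrt(5) ≈ 0.4721

f''(x) = -120/(x^3 + 12*x^2 + 48*x + 64)
Second-derivative test at each critical point:
  f''(-8.4721) = 1.3416 > 0 → local minimum
  f''(0.4721) = -1.3416 < 0 → local maximum

Critical points: x = -2*sqrt(5) - 4 ≈ -8.4721 (local minimum); x = -4 + 2*sqrt(5) ≈ 0.4721 (local maximum)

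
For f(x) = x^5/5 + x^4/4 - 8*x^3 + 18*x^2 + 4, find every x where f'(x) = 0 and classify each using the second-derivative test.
f'(x) = x*(x^3 + x^2 - 24*x + 36)

Solve f'(x) = 0:
  Factor: x^4 + x^3 - 24*x^2 + 36*x = x*(x - 3)*(x - 2)*(x + 6) = 0.
  ⇒ x = -6, 0, 2, 3

f''(x) = 4*x^3 + 3*x^2 - 48*x + 36
Second-derivative test at each critical point:
  f''(-6) = -432 < 0 → local maximum
  f''(0) = 36 > 0 → local minimum
  f''(2) = -16 < 0 → local maximum
  f''(3) = 27 > 0 → local minimum

Critical points: x = -6 (local maximum); x = 0 (local minimum); x = 2 (local maximum); x = 3 (local minimum)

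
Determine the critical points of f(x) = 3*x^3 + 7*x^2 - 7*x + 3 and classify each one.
f'(x) = 9*x^2 + 14*x - 7

Solve f'(x) = 0:
  9*x^2 + 14*x - 7 = 0 has no rational roots; quadratic formula: x = (-14 ± √448)/18.
  ⇒ x = -4*sqrt(7)/9 - 7/9 ≈ -1.9537, -7/9 + 4*sqrt(7)/9 ≈ 0.3981

f''(x) = 18*x + 14
Second-derivative test at each critical point:
  f''(-1.9537) = -21.1660 < 0 → local maximum
  f''(0.3981) = 21.1660 > 0 → local minimum

Critical points: x = -4*sqrt(7)/9 - 7/9 ≈ -1.9537 (local maximum); x = -7/9 + 4*sqrt(7)/9 ≈ 0.3981 (local minimum)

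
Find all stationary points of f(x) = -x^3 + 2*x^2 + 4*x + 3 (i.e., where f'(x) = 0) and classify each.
f'(x) = -3*x^2 + 4*x + 4

Solve f'(x) = 0:
  Factor: -3*x^2 + 4*x + 4 = -(x - 2)*(3*x + 2) = 0.
  ⇒ x = -2/3, 2

f''(x) = 4 - 6*x
Second-derivative test at each critical point:
  f''(-2/3) = 8 > 0 → local minimum
  f''(2) = -8 < 0 → local maximum

Critical points: x = -2/3 (local minimum); x = 2 (local maximum)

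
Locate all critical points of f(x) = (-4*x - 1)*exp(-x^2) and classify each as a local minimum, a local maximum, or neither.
f'(x) = 2*(x*(4*x + 1) - 2)*exp(-x^2)

Solve f'(x) = 0:
  f'(x) = (8*x^2 + 2*x - 4)·exp(-x^2) and exp(-x^2) > 0 for every x, so f'(x) = 0 ⇔ 8*x^2 + 2*x - 4 = 0.
  Factor: 8*x^2 + 2*x - 4 = 2*(4*x^2 + x - 2); 4*x^2 + x - 2 = 0 has no rational roots; quadratic formula: x = (-1 ± √33)/8.
  ⇒ x = -sqrt(33)/8 - 1/8 ≈ -0.8431, -1/8 + sqrt(33)/8 ≈ 0.5931

f''(x) = 2*(-8*x^3 - 2*x^2 + 12*x + 1)*exp(-x^2)
Second-derivative test at each critical point:
  f''(-0.8431) = -5.6442 < 0 → local maximum
  f''(0.5931) = 8.0822 > 0 → local minimum

Critical points: x = -sqrt(33)/8 - 1/8 ≈ -0.8431 (local maximum); x = -1/8 + sqrt(33)/8 ≈ 0.5931 (local minimum)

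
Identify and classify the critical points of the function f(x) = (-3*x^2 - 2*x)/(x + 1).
f'(x) = (-3*x^2 - 6*x - 2)/(x^2 + 2*x + 1)

Solve f'(x) = 0:
  f'(x) = -(3*x^2 + 6*x + 2)/(x + 1)^2; the denominator is positive wherever f is defined, so f'(x) = 0 ⇔ -3*x^2 - 6*x - 2 = 0.
  3*x^2 + 6*x + 2 = 0 has no rational roots; quadratic formula: x = (-6 ± √12)/6.
  ⇒ x = -1 - sqrt(3)/3 ≈ -1.5774, -1 + sqrt(3)/3 ≈ -0.4226

f''(x) = -2/(x^3 + 3*x^2 + 3*x + 1)
Second-derivative test at each critical point:
  f''(-1.5774) = 10.3923 > 0 → local minimum
  f''(-0.4226) = -10.3923 < 0 → local maximum

Critical points: x = -1 - sqrt(3)/3 ≈ -1.5774 (local minimum); x = -1 + sqrt(3)/3 ≈ -0.4226 (local maximum)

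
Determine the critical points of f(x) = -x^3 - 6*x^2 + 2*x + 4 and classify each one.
f'(x) = -3*x^2 - 12*x + 2

Solve f'(x) = 0:
  3*x^2 + 12*x - 2 = 0 has no rational roots; quadratic formula: x = (-12 ± √168)/6.
  ⇒ x = -sqrt(42)/3 - 2 ≈ -4.1602, -2 + sqrt(42)/3 ≈ 0.1602

f''(x) = -6*x - 12
Second-derivative test at each critical point:
  f''(-4.1602) = 12.9615 > 0 → local minimum
  f''(0.1602) = -12.9615 < 0 → local maximum

Critical points: x = -sqrt(42)/3 - 2 ≈ -4.1602 (local minimum); x = -2 + sqrt(42)/3 ≈ 0.1602 (local maximum)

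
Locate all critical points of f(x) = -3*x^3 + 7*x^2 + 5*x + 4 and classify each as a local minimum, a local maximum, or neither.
f'(x) = -9*x^2 + 14*x + 5

Solve f'(x) = 0:
  9*x^2 - 14*x - 5 = 0 has no rational roots; quadratic formula: x = (14 ± √376)/18.
  ⇒ x = 7/9 - sqrt(94)/9 ≈ -0.2995, 7/9 + sqrt(94)/9 ≈ 1.8550

f''(x) = 14 - 18*x
Second-derivative test at each critical point:
  f''(-0.2995) = 19.3907 > 0 → local minimum
  f''(1.8550) = -19.3907 < 0 → local maximum

Critical points: x = 7/9 - sqrt(94)/9 ≈ -0.2995 (local minimum); x = 7/9 + sqrt(94)/9 ≈ 1.8550 (local maximum)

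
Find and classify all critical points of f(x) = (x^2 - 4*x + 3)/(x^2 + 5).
f'(x) = 4*(x^2 + x - 5)/(x^4 + 10*x^2 + 25)

Solve f'(x) = 0:
  f'(x) = 4*(x^2 + x - 5)/(x^2 + 5)^2; the denominator is positive wherever f is defined, so f'(x) = 0 ⇔ 4*x^2 + 4*x - 20 = 0.
  Factor: 4*x^2 + 4*x - 20 = 4*(x^2 + x - 5); x^2 + x - 5 = 0 has no rational roots; quadratic formula: x = (-1 ± √21)/2.
  ⇒ x = -sqrt(21)/2 - 1/2 ≈ -2.7913, -1/2 + sqrt(21)/2 ≈ 1.7913

f''(x) = 4*(-2*x^3 - 3*x^2 + 30*x + 5)/(x^6 + 15*x^4 + 75*x^2 + 125)
Second-derivative test at each critical point:
  f''(-2.7913) = -0.1120 < 0 → local maximum
  f''(1.7913) = 0.2720 > 0 → local minimum

Critical points: x = -sqrt(21)/2 - 1/2 ≈ -2.7913 (local maximum); x = -1/2 + sqrt(21)/2 ≈ 1.7913 (local minimum)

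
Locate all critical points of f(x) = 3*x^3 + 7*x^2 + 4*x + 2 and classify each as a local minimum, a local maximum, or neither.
f'(x) = 9*x^2 + 14*x + 4

Solve f'(x) = 0:
  9*x^2 + 14*x + 4 = 0 has no rational roots; quadratic formula: x = (-14 ± √52)/18.
  ⇒ x = -7/9 - sqrt(13)/9 ≈ -1.1784, -7/9 + sqrt(13)/9 ≈ -0.3772

f''(x) = 18*x + 14
Second-derivative test at each critical point:
  f''(-1.1784) = -7.2111 < 0 → local maximum
  f''(-0.3772) = 7.2111 > 0 → local minimum

Critical points: x = -7/9 - sqrt(13)/9 ≈ -1.1784 (local maximum); x = -7/9 + sqrt(13)/9 ≈ -0.3772 (local minimum)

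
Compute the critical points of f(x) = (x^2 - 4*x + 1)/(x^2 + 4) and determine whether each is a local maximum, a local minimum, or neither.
f'(x) = 2*(2*x^2 + 3*x - 8)/(x^4 + 8*x^2 + 16)

Solve f'(x) = 0:
  f'(x) = 2*(2*x^2 + 3*x - 8)/(x^2 + 4)^2; the denominator is positive wherever f is defined, so f'(x) = 0 ⇔ 4*x^2 + 6*x - 16 = 0.
  Factor: 4*x^2 + 6*x - 16 = 2*(2*x^2 + 3*x - 8); 2*x^2 + 3*x - 8 = 0 has no rational roots; quadratic formula: x = (-3 ± √73)/4.
  ⇒ x = -sqrt(73)/4 - 3/4 ≈ -2.8860, -3/4 + sqrt(73)/4 ≈ 1.3860

f''(x) = 2*(-4*x^3 - 9*x^2 + 48*x + 12)/(x^6 + 12*x^4 + 48*x^2 + 64)
Second-derivative test at each critical point:
  f''(-2.8860) = -0.1124 < 0 → local maximum
  f''(1.3860) = 0.4874 > 0 → local minimum

Critical points: x = -sqrt(73)/4 - 3/4 ≈ -2.8860 (local maximum); x = -3/4 + sqrt(73)/4 ≈ 1.3860 (local minimum)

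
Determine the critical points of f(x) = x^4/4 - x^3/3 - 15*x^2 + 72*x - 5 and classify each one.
f'(x) = x^3 - x^2 - 30*x + 72

Solve f'(x) = 0:
  Factor: x^3 - x^2 - 30*x + 72 = (x - 4)*(x - 3)*(x + 6) = 0.
  ⇒ x = -6, 3, 4

f''(x) = 3*x^2 - 2*x - 30
Second-derivative test at each critical point:
  f''(-6) = 90 > 0 → local minimum
  f''(3) = -9 < 0 → local maximum
  f''(4) = 10 > 0 → local minimum

Critical points: x = -6 (local minimum); x = 3 (local maximum); x = 4 (local minimum)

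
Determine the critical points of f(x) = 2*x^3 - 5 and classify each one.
f'(x) = 6*x^2

Solve f'(x) = 0:
  ⇒ x = 0

f''(x) = 12*x
Second-derivative test at each critical point:
  f''(0) = 0, so the second-derivative test is inconclusive; use the first-derivative test: f'(-1/4) = 0.3750, f'(1/4) = 0.3750 — f' is positive on both sides (no sign change) → neither a local maximum nor a local minimum

Critical points: x = 0 (neither)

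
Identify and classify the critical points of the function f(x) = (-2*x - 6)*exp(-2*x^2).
f'(x) = 2*(4*x*(x + 3) - 1)*exp(-2*x^2)

Solve f'(x) = 0:
  f'(x) = (8*x^2 + 24*x - 2)·exp(-2*x^2) and exp(-2*x^2) > 0 for every x, so f'(x) = 0 ⇔ 8*x^2 + 24*x - 2 = 0.
  Factor: 8*x^2 + 24*x - 2 = 2*(4*x^2 + 12*x - 1); 4*x^2 + 12*x - 1 = 0 has no rational roots; quadratic formula: x = (-12 ± √160)/8.
  ⇒ x = -sqrt(10)/2 - 3/2 ≈ -3.0811, -3/2 + sqrt(10)/2 ≈ 0.0811

f''(x) = 8*(-4*x^2*(x + 3) + 3*x + 3)*exp(-2*x^2)
Second-derivative test at each critical point:
  f''(-3.0811) = -1.436e-07 < 0 → local maximum
  f''(0.0811) = 24.9673 > 0 → local minimum

Critical points: x = -sqrt(10)/2 - 3/2 ≈ -3.0811 (local maximum); x = -3/2 + sqrt(10)/2 ≈ 0.0811 (local minimum)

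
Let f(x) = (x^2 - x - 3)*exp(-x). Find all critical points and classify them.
f'(x) = (-x^2 + 3*x + 2)*exp(-x)

Solve f'(x) = 0:
  f'(x) = (-x^2 + 3*x + 2)·exp(-x) and exp(-x) > 0 for every x, so f'(x) = 0 ⇔ -x^2 + 3*x + 2 = 0.
  x^2 - 3*x - 2 = 0 has no rational roots; quadratic formula: x = (3 ± √17)/2.
  ⇒ x = 3/2 - sqrt(17)/2 ≈ -0.5616, 3/2 + sqrt(17)/2 ≈ 3.5616

f''(x) = (x^2 - 5*x + 1)*exp(-x)
Second-derivative test at each critical point:
  f''(-0.5616) = 7.2294 > 0 → local minimum
  f''(3.5616) = -0.1171 < 0 → local maximum

Critical points: x = 3/2 - sqrt(17)/2 ≈ -0.5616 (local minimum); x = 3/2 + sqrt(17)/2 ≈ 3.5616 (local maximum)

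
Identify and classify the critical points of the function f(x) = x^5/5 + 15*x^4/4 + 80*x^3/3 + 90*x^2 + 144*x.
f'(x) = x^4 + 15*x^3 + 80*x^2 + 180*x + 144

Solve f'(x) = 0:
  Factor: x^4 + 15*x^3 + 80*x^2 + 180*x + 144 = (x + 2)*(x + 3)*(x + 4)*(x + 6) = 0.
  ⇒ x = -6, -4, -3, -2

f''(x) = 4*x^3 + 45*x^2 + 160*x + 180
Second-derivative test at each critical point:
  f''(-6) = -24 < 0 → local maximum
  f''(-4) = 4 > 0 → local minimum
  f''(-3) = -3 < 0 → local maximum
  f''(-2) = 8 > 0 → local minimum

Critical points: x = -6 (local maximum); x = -4 (local minimum); x = -3 (local maximum); x = -2 (local minimum)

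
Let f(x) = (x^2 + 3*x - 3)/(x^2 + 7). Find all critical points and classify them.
f'(x) = (-3*x^2 + 20*x + 21)/(x^4 + 14*x^2 + 49)

Solve f'(x) = 0:
  f'(x) = -(3*x^2 - 20*x - 21)/(x^2 + 7)^2; the denominator is positive wherever f is defined, so f'(x) = 0 ⇔ -3*x^2 + 20*x + 21 = 0.
  3*x^2 - 20*x - 21 = 0 has no rational roots; quadratic formula: x = (20 ± √652)/6.
  ⇒ x = 10/3 - sqrt(163)/3 ≈ -0.9224, 10/3 + sqrt(163)/3 ≈ 7.5890

f''(x) = 2*(3*x^3 - 30*x^2 - 63*x + 70)/(x^6 + 21*x^4 + 147*x^2 + 343)
Second-derivative test at each critical point:
  f''(-0.9224) = 0.4143 > 0 → local minimum
  f''(7.5890) = -0.0061 < 0 → local maximum

Critical points: x = 10/3 - sqrt(163)/3 ≈ -0.9224 (local minimum); x = 10/3 + sqrt(163)/3 ≈ 7.5890 (local maximum)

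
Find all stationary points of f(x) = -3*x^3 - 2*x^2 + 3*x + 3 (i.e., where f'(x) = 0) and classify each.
f'(x) = -9*x^2 - 4*x + 3

Solve f'(x) = 0:
  9*x^2 + 4*x - 3 = 0 has no rational roots; quadratic formula: x = (-4 ± √124)/18.
  ⇒ x = -sqrt(31)/9 - 2/9 ≈ -0.8409, -2/9 + sqrt(31)/9 ≈ 0.3964

f''(x) = -18*x - 4
Second-derivative test at each critical point:
  f''(-0.8409) = 11.1355 > 0 → local minimum
  f''(0.3964) = -11.1355 < 0 → local maximum

Critical points: x = -sqrt(31)/9 - 2/9 ≈ -0.8409 (local minimum); x = -2/9 + sqrt(31)/9 ≈ 0.3964 (local maximum)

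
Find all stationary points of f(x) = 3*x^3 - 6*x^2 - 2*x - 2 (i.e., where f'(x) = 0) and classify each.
f'(x) = 9*x^2 - 12*x - 2

Solve f'(x) = 0:
  9*x^2 - 12*x - 2 = 0 has no rational roots; quadratic formula: x = (12 ± √216)/18.
  ⇒ x = 2/3 - sqrt(6)/3 ≈ -0.1498, 2/3 + sqrt(6)/3 ≈ 1.4832

f''(x) = 18*x - 12
Second-derivative test at each critical point:
  f''(-0.1498) = -14.6969 < 0 → local maximum
  f''(1.4832) = 14.6969 > 0 → local minimum

Critical points: x = 2/3 - sqrt(6)/3 ≈ -0.1498 (local maximum); x = 2/3 + sqrt(6)/3 ≈ 1.4832 (local minimum)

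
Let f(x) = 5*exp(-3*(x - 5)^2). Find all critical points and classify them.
f'(x) = 30*(5 - x)*exp(-3*(x - 5)^2)

Solve f'(x) = 0:
  f'(x) = (150 - 30*x)·exp(-3*(x - 5)^2) and exp(-3*(x - 5)^2) > 0 for every x, so f'(x) = 0 ⇔ 150 - 30*x = 0.
  Factor: 150 - 30*x = -30*(x - 5) = 0.
  ⇒ x = 5

f''(x) = 30*(6*(x - 5)^2 - 1)*exp(-3*(x - 5)^2)
Second-derivative test at each critical point:
  f''(5) = -30 < 0 → local maximum

Critical points: x = 5 (local maximum)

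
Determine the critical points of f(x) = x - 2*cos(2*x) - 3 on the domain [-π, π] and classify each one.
f'(x) = 4*sin(2*x) + 1

Solve f'(x) = 0 on [-π, π]:
  f'(x) = 0 ⇔ sin(2*x) = -1/4, i.e. 2*x = arcsin(-1/4) + 2nπ or 2*x = π − arcsin(-1/4) + 2nπ; keep the solutions lying in [-π, π].
  ⇒ x = -pi/2 + asin(1/4)/2 ≈ -1.4445, -asin(1/4)/2 ≈ -0.1263, asin(1/4)/2 + pi/2 ≈ 1.6971, pi - asin(1/4)/2 ≈ 3.0153

f''(x) = 8*cos(2*x)
Second-derivative test at each critical point:
  f''(-1.4445) = -7.7460 < 0 → local maximum
  f''(-0.1263) = 7.7460 > 0 → local minimum
  f''(1.6971) = -7.7460 < 0 → local maximum
  f''(3.0153) = 7.7460 > 0 → local minimum

Critical points: x = -pi/2 + asin(1/4)/2 ≈ -1.4445 (local maximum); x = -asin(1/4)/2 ≈ -0.1263 (local minimum); x = asin(1/4)/2 + pi/2 ≈ 1.6971 (local maximum); x = pi - asin(1/4)/2 ≈ 3.0153 (local minimum)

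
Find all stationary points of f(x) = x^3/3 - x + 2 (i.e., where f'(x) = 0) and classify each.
f'(x) = x^2 - 1

Solve f'(x) = 0:
  Factor: x^2 - 1 = (x - 1)*(x + 1) = 0.
  ⇒ x = -1, 1

f''(x) = 2*x
Second-derivative test at each critical point:
  f''(-1) = -2 < 0 → local maximum
  f''(1) = 2 > 0 → local minimum

Critical points: x = -1 (local maximum); x = 1 (local minimum)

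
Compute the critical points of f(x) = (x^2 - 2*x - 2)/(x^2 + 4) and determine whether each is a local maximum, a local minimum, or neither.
f'(x) = 2*(x^2 + 6*x - 4)/(x^4 + 8*x^2 + 16)

Solve f'(x) = 0:
  f'(x) = 2*(x^2 + 6*x - 4)/(x^2 + 4)^2; the denominator is positive wherever f is defined, so f'(x) = 0 ⇔ 2*x^2 + 12*x - 8 = 0.
  Factor: 2*x^2 + 12*x - 8 = 2*(x^2 + 6*x - 4); x^2 + 6*x - 4 = 0 has no rational roots; quadratic formula: x = (-6 ± √52)/2.
  ⇒ x = -sqrt(13) - 3 ≈ -6.6056, -3 + sqrt(13) ≈ 0.6056

f''(x) = 4*(-x^3 - 9*x^2 + 12*x + 12)/(x^6 + 12*x^4 + 48*x^2 + 64)
Second-derivative test at each critical point:
  f''(-6.6056) = -0.0064 < 0 → local maximum
  f''(0.6056) = 0.7564 > 0 → local minimum

Critical points: x = -sqrt(13) - 3 ≈ -6.6056 (local maximum); x = -3 + sqrt(13) ≈ 0.6056 (local minimum)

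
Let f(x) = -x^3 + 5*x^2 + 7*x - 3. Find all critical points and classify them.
f'(x) = -3*x^2 + 10*x + 7

Solve f'(x) = 0:
  3*x^2 - 10*x - 7 = 0 has no rational roots; quadratic formula: x = (10 ± √184)/6.
  ⇒ x = 5/3 - sqrt(46)/3 ≈ -0.5941, 5/3 + sqrt(46)/3 ≈ 3.9274

f''(x) = 10 - 6*x
Second-derivative test at each critical point:
  f''(-0.5941) = 13.5647 > 0 → local minimum
  f''(3.9274) = -13.5647 < 0 → local maximum

Critical points: x = 5/3 - sqrt(46)/3 ≈ -0.5941 (local minimum); x = 5/3 + sqrt(46)/3 ≈ 3.9274 (local maximum)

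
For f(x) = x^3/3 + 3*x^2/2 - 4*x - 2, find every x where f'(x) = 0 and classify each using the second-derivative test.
f'(x) = x^2 + 3*x - 4

Solve f'(x) = 0:
  Factor: x^2 + 3*x - 4 = (x - 1)*(x + 4) = 0.
  ⇒ x = -4, 1

f''(x) = 2*x + 3
Second-derivative test at each critical point:
  f''(-4) = -5 < 0 → local maximum
  f''(1) = 5 > 0 → local minimum

Critical points: x = -4 (local maximum); x = 1 (local minimum)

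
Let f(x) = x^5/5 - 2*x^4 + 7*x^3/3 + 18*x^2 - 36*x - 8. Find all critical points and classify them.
f'(x) = x^4 - 8*x^3 + 7*x^2 + 36*x - 36

Solve f'(x) = 0:
  Factor: x^4 - 8*x^3 + 7*x^2 + 36*x - 36 = (x - 6)*(x - 3)*(x - 1)*(x + 2) = 0.
  ⇒ x = -2, 1, 3, 6

f''(x) = 4*x^3 - 24*x^2 + 14*x + 36
Second-derivative test at each critical point:
  f''(-2) = -120 < 0 → local maximum
  f''(1) = 30 > 0 → local minimum
  f''(3) = -30 < 0 → local maximum
  f''(6) = 120 > 0 → local minimum

Critical points: x = -2 (local maximum); x = 1 (local minimum); x = 3 (local maximum); x = 6 (local minimum)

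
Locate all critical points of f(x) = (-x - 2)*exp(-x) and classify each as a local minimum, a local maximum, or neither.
f'(x) = (x + 1)*exp(-x)

Solve f'(x) = 0:
  f'(x) = (x + 1)·exp(-x) and exp(-x) > 0 for every x, so f'(x) = 0 ⇔ x + 1 = 0.
  x + 1 = 0.
  ⇒ x = -1

f''(x) = -x*exp(-x)
Second-derivative test at each critical point:
  f''(-1) = 2.7183 > 0 → local minimum

Critical points: x = -1 (local minimum)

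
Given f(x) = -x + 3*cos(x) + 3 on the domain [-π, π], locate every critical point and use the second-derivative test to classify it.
f'(x) = -3*sin(x) - 1

Solve f'(x) = 0 on [-π, π]:
  f'(x) = 0 ⇔ sin(x) = -1/3, i.e. x = arcsin(-1/3) + 2nπ or x = π − arcsin(-1/3) + 2nπ; keep the solutions lying in [-π, π].
  ⇒ x = -pi + asin(1/3) ≈ -2.8018, -asin(1/3) ≈ -0.3398

f''(x) = -3*cos(x)
Second-derivative test at each critical point:
  f''(-2.8018) = 2.8284 > 0 → local minimum
  f''(-0.3398) = -2.8284 < 0 → local maximum

Critical points: x = -pi + asin(1/3) ≈ -2.8018 (local minimum); x = -asin(1/3) ≈ -0.3398 (local maximum)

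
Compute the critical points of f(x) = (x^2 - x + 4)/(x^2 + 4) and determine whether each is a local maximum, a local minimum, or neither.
f'(x) = (x^2 - 4)/(x^4 + 8*x^2 + 16)

Solve f'(x) = 0:
  f'(x) = (x - 2)*(x + 2)/(x^2 + 4)^2; the denominator is positive wherever f is defined, so f'(x) = 0 ⇔ x^2 - 4 = 0.
  Factor: x^2 - 4 = (x - 2)*(x + 2) = 0.
  ⇒ x = -2, 2

f''(x) = 2*x*(12 - x^2)/(x^6 + 12*x^4 + 48*x^2 + 64)
Second-derivative test at each critical point:
  f''(-2) = -1/16 < 0 → local maximum
  f''(2) = 1/16 > 0 → local minimum

Critical points: x = -2 (local maximum); x = 2 (local minimum)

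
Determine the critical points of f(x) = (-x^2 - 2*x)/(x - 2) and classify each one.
f'(x) = (-x^2 + 4*x + 4)/(x^2 - 4*x + 4)

Solve f'(x) = 0:
  f'(x) = -(x^2 - 4*x - 4)/(x - 2)^2; the denominator is positive wherever f is defined, so f'(x) = 0 ⇔ -x^2 + 4*x + 4 = 0.
  x^2 - 4*x - 4 = 0 has no rational roots; quadratic formula: x = (4 ± √32)/2.
  ⇒ x = 2 - 2*sqrt(2) ≈ -0.8284, 2 + 2*sqrt(2) ≈ 4.8284

f''(x) = -16/(x^3 - 6*x^2 + 12*x - 8)
Second-derivative test at each critical point:
  f''(-0.8284) = 0.7071 > 0 → local minimum
  f''(4.8284) = -0.7071 < 0 → local maximum

Critical points: x = 2 - 2*sqrt(2) ≈ -0.8284 (local minimum); x = 2 + 2*sqrt(2) ≈ 4.8284 (local maximum)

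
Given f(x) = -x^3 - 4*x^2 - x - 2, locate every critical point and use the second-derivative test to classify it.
f'(x) = -3*x^2 - 8*x - 1

Solve f'(x) = 0:
  3*x^2 + 8*x + 1 = 0 has no rational roots; quadratic formula: x = (-8 ± √52)/6.
  ⇒ x = -4/3 - sqrt(13)/3 ≈ -2.5352, -4/3 + sqrt(13)/3 ≈ -0.1315

f''(x) = -6*x - 8
Second-derivative test at each critical point:
  f''(-2.5352) = 7.2111 > 0 → local minimum
  f''(-0.1315) = -7.2111 < 0 → local maximum

Critical points: x = -4/3 - sqrt(13)/3 ≈ -2.5352 (local minimum); x = -4/3 + sqrt(13)/3 ≈ -0.1315 (local maximum)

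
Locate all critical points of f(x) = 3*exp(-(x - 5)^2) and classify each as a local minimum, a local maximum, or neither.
f'(x) = 6*(5 - x)*exp(-(x - 5)^2)

Solve f'(x) = 0:
  f'(x) = (30 - 6*x)·exp(-(x - 5)^2) and exp(-(x - 5)^2) > 0 for every x, so f'(x) = 0 ⇔ 30 - 6*x = 0.
  Factor: 30 - 6*x = -6*(x - 5) = 0.
  ⇒ x = 5

f''(x) = 6*(2*(x - 5)^2 - 1)*exp(-(x - 5)^2)
Second-derivative test at each critical point:
  f''(5) = -6 < 0 → local maximum

Critical points: x = 5 (local maximum)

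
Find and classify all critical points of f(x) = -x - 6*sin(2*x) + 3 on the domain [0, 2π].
f'(x) = 24*sin(x)^2 - 13

Solve f'(x) = 0 on [0, 2π]:
  f'(x) = 0 ⇔ cos(2*x) = -1/12, i.e. 2*x = ±arccos(-1/12) + 2nπ; keep the solutions lying in [0, 2π].
  ⇒ x = acos(-1/12)/2 ≈ 0.8271, pi - acos(-1/12)/2 ≈ 2.3145, acos(-1/12)/2 + pi ≈ 3.9687, -acos(-1/12)/2 + 2*pi ≈ 5.4561

f''(x) = 24*sin(2*x)
Second-derivative test at each critical point:
  f''(0.8271) = 23.9165 > 0 → local minimum
  f''(2.3145) = -23.9165 < 0 → local maximum
  f''(3.9687) = 23.9165 > 0 → local minimum
  f''(5.4561) = -23.9165 < 0 → local maximum

Critical points: x = acos(-1/12)/2 ≈ 0.8271 (local minimum); x = pi - acos(-1/12)/2 ≈ 2.3145 (local maximum); x = acos(-1/12)/2 + pi ≈ 3.9687 (local minimum); x = -acos(-1/12)/2 + 2*pi ≈ 5.4561 (local maximum)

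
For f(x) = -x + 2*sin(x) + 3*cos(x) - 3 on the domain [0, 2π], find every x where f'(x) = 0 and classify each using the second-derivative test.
f'(x) = -3*sin(x) + 2*cos(x) - 1

Solve f'(x) = 0 on [0, 2π]:
  f'(x) = 0 ⇔ -3*sin(x) + 2*cos(x) = 1. Write the left side as R·cos(x + φ) with R = √(2² + 3²) = sqrt(13), cos φ = 2*sqrt(13)/13, sin φ = 3*sqrt(13)/13; then cos(x + φ) = sqrt(13)/13. Solve for x and keep the solutions lying in [0, 2π].
  ⇒ x = atan((-3 + 4*sqrt(3))/(2 + 6*sqrt(3))) ≈ 0.3070, atan((-4*sqrt(3) - 3)/(2 - 6*sqrt(3))) + pi ≈ 4.0106

f''(x) = -2*sin(x) - 3*cos(x)
Second-derivative test at each critical point:
  f''(0.3070) = -3.4641 < 0 → local maximum
  f''(4.0106) = 3.4641 > 0 → local minimum

Critical points: x = atan((-3 + 4*sqrt(3))/(2 + 6*sqrt(3))) ≈ 0.3070 (local maximum); x = atan((-4*sqrt(3) - 3)/(2 - 6*sqrt(3))) + pi ≈ 4.0106 (local minimum)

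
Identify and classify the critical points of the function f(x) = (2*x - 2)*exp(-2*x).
f'(x) = 2*(3 - 2*x)*exp(-2*x)

Solve f'(x) = 0:
  f'(x) = (6 - 4*x)·exp(-2*x) and exp(-2*x) > 0 for every x, so f'(x) = 0 ⇔ 6 - 4*x = 0.
  Factor: 6 - 4*x = -2*(2*x - 3) = 0.
  ⇒ x = 3/2

f''(x) = 8*(x - 2)*exp(-2*x)
Second-derivative test at each critical point:
  f''(3/2) = -0.1991 < 0 → local maximum

Critical points: x = 3/2 (local maximum)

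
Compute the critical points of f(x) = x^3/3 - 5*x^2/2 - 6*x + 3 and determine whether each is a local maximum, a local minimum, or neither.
f'(x) = x^2 - 5*x - 6

Solve f'(x) = 0:
  Factor: x^2 - 5*x - 6 = (x - 6)*(x + 1) = 0.
  ⇒ x = -1, 6

f''(x) = 2*x - 5
Second-derivative test at each critical point:
  f''(-1) = -7 < 0 → local maximum
  f''(6) = 7 > 0 → local minimum

Critical points: x = -1 (local maximum); x = 6 (local minimum)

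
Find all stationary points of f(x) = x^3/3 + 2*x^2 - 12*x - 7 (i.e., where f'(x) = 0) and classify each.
f'(x) = x^2 + 4*x - 12

Solve f'(x) = 0:
  Factor: x^2 + 4*x - 12 = (x - 2)*(x + 6) = 0.
  ⇒ x = -6, 2

f''(x) = 2*x + 4
Second-derivative test at each critical point:
  f''(-6) = -8 < 0 → local maximum
  f''(2) = 8 > 0 → local minimum

Critical points: x = -6 (local maximum); x = 2 (local minimum)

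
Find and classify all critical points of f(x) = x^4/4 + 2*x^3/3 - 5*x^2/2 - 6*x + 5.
f'(x) = x^3 + 2*x^2 - 5*x - 6

Solve f'(x) = 0:
  Factor: x^3 + 2*x^2 - 5*x - 6 = (x - 2)*(x + 1)*(x + 3) = 0.
  ⇒ x = -3, -1, 2

f''(x) = 3*x^2 + 4*x - 5
Second-derivative test at each critical point:
  f''(-3) = 10 > 0 → local minimum
  f''(-1) = -6 < 0 → local maximum
  f''(2) = 15 > 0 → local minimum

Critical points: x = -3 (local minimum); x = -1 (local maximum); x = 2 (local minimum)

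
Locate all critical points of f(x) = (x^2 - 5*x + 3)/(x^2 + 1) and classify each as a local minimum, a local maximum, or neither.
f'(x) = (5*x^2 - 4*x - 5)/(x^4 + 2*x^2 + 1)

Solve f'(x) = 0:
  f'(x) = (5*x^2 - 4*x - 5)/(x^2 + 1)^2; the denominator is positive wherever f is defined, so f'(x) = 0 ⇔ 5*x^2 - 4*x - 5 = 0.
  5*x^2 - 4*x - 5 = 0 has no rational roots; quadratic formula: x = (4 ± √116)/10.
  ⇒ x = 2/5 - sqrt(29)/5 ≈ -0.6770, 2/5 + sqrt(29)/5 ≈ 1.4770

f''(x) = 2*(-5*x^3 + 6*x^2 + 15*x - 2)/(x^6 + 3*x^4 + 3*x^2 + 1)
Second-derivative test at each critical point:
  f''(-0.6770) = -5.0640 < 0 → local maximum
  f''(1.4770) = 1.0640 > 0 → local minimum

Critical points: x = 2/5 - sqrt(29)/5 ≈ -0.6770 (local maximum); x = 2/5 + sqrt(29)/5 ≈ 1.4770 (local minimum)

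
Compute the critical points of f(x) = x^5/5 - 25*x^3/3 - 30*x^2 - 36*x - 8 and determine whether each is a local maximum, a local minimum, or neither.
f'(x) = x^4 - 25*x^2 - 60*x - 36

Solve f'(x) = 0:
  Factor: x^4 - 25*x^2 - 60*x - 36 = (x - 6)*(x + 1)*(x + 2)*(x + 3) = 0.
  ⇒ x = -3, -2, -1, 6

f''(x) = 4*x^3 - 50*x - 60
Second-derivative test at each critical point:
  f''(-3) = -18 < 0 → local maximum
  f''(-2) = 8 > 0 → local minimum
  f''(-1) = -14 < 0 → local maximum
  f''(6) = 504 > 0 → local minimum

Critical points: x = -3 (local maximum); x = -2 (local minimum); x = -1 (local maximum); x = 6 (local minimum)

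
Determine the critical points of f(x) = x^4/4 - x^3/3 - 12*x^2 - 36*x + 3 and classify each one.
f'(x) = x^3 - x^2 - 24*x - 36

Solve f'(x) = 0:
  Factor: x^3 - x^2 - 24*x - 36 = (x - 6)*(x + 2)*(x + 3) = 0.
  ⇒ x = -3, -2, 6

f''(x) = 3*x^2 - 2*x - 24
Second-derivative test at each critical point:
  f''(-3) = 9 > 0 → local minimum
  f''(-2) = -8 < 0 → local maximum
  f''(6) = 72 > 0 → local minimum

Critical points: x = -3 (local minimum); x = -2 (local maximum); x = 6 (local minimum)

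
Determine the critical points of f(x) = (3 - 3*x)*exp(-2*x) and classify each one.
f'(x) = 3*(2*x - 3)*exp(-2*x)

Solve f'(x) = 0:
  f'(x) = (6*x - 9)·exp(-2*x) and exp(-2*x) > 0 for every x, so f'(x) = 0 ⇔ 6*x - 9 = 0.
  Factor: 6*x - 9 = 3*(2*x - 3) = 0.
  ⇒ x = 3/2

f''(x) = 12*(2 - x)*exp(-2*x)
Second-derivative test at each critical point:
  f''(3/2) = 0.2987 > 0 → local minimum

Critical points: x = 3/2 (local minimum)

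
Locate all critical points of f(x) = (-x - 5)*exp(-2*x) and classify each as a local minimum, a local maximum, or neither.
f'(x) = (2*x + 9)*exp(-2*x)

Solve f'(x) = 0:
  f'(x) = (2*x + 9)·exp(-2*x) and exp(-2*x) > 0 for every x, so f'(x) = 0 ⇔ 2*x + 9 = 0.
  2*x + 9 = 0.
  ⇒ x = -9/2

f''(x) = 4*(-x - 4)*exp(-2*x)
Second-derivative test at each critical point:
  f''(-9/2) = 16206.1679 > 0 → local minimum

Critical points: x = -9/2 (local minimum)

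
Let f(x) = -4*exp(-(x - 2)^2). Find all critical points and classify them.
f'(x) = 8*(x - 2)*exp(-(x - 2)^2)

Solve f'(x) = 0:
  f'(x) = (8*x - 16)·exp(-(x - 2)^2) and exp(-(x - 2)^2) > 0 for every x, so f'(x) = 0 ⇔ 8*x - 16 = 0.
  Factor: 8*x - 16 = 8*(x - 2) = 0.
  ⇒ x = 2

f''(x) = 8*(1 - 2*(x - 2)^2)*exp(-(x - 2)^2)
Second-derivative test at each critical point:
  f''(2) = 8 > 0 → local minimum

Critical points: x = 2 (local minimum)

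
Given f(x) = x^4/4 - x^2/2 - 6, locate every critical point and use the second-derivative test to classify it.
f'(x) = x^3 - x

Solve f'(x) = 0:
  Factor: x^3 - x = x*(x - 1)*(x + 1) = 0.
  ⇒ x = -1, 0, 1

f''(x) = 3*x^2 - 1
Second-derivative test at each critical point:
  f''(-1) = 2 > 0 → local minimum
  f''(0) = -1 < 0 → local maximum
  f''(1) = 2 > 0 → local minimum

Critical points: x = -1 (local minimum); x = 0 (local maximum); x = 1 (local minimum)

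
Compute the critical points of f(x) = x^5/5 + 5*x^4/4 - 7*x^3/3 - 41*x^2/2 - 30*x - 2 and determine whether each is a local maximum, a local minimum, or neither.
f'(x) = x^4 + 5*x^3 - 7*x^2 - 41*x - 30

Solve f'(x) = 0:
  Factor: x^4 + 5*x^3 - 7*x^2 - 41*x - 30 = (x - 3)*(x + 1)*(x + 2)*(x + 5) = 0.
  ⇒ x = -5, -2, -1, 3

f''(x) = 4*x^3 + 15*x^2 - 14*x - 41
Second-derivative test at each critical point:
  f''(-5) = -96 < 0 → local maximum
  f''(-2) = 15 > 0 → local minimum
  f''(-1) = -16 < 0 → local maximum
  f''(3) = 160 > 0 → local minimum

Critical points: x = -5 (local maximum); x = -2 (local minimum); x = -1 (local maximum); x = 3 (local minimum)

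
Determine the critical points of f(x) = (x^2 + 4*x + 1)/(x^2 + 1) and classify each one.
f'(x) = 4*(1 - x^2)/(x^4 + 2*x^2 + 1)

Solve f'(x) = 0:
  f'(x) = -4*(x - 1)*(x + 1)/(x^2 + 1)^2; the denominator is positive wherever f is defined, so f'(x) = 0 ⇔ 4 - 4*x^2 = 0.
  Factor: 4 - 4*x^2 = -4*(x - 1)*(x + 1) = 0.
  ⇒ x = -1, 1

f''(x) = 8*x*(x^2 - 3)/(x^6 + 3*x^4 + 3*x^2 + 1)
Second-derivative test at each critical point:
  f''(-1) = 2 > 0 → local minimum
  f''(1) = -2 < 0 → local maximum

Critical points: x = -1 (local minimum); x = 1 (local maximum)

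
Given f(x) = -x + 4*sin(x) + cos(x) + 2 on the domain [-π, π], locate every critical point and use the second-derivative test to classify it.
f'(x) = -sin(x) + 4*cos(x) - 1

Solve f'(x) = 0 on [-π, π]:
  f'(x) = 0 ⇔ -sin(x) + 4*cos(x) = 1. Write the left side as R·cos(x + φ) with R = √(4² + 1²) = sqrt(17), cos φ = 4*sqrt(17)/17, sin φ = sqrt(17)/17; then cos(x + φ) = sqrt(17)/17. Solve for x and keep the solutions lying in [-π, π].
  ⇒ x = -pi/2 ≈ -1.5708, atan(15/8) ≈ 1.0808

f''(x) = -4*sin(x) - cos(x)
Second-derivative test at each critical point:
  f''(-1.5708) = 4 > 0 → local minimum
  f''(1.0808) = -4 < 0 → local maximum

Critical points: x = -pi/2 ≈ -1.5708 (local minimum); x = atan(15/8) ≈ 1.0808 (local maximum)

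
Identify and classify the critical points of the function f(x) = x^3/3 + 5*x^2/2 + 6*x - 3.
f'(x) = x^2 + 5*x + 6

Solve f'(x) = 0:
  Factor: x^2 + 5*x + 6 = (x + 2)*(x + 3) = 0.
  ⇒ x = -3, -2

f''(x) = 2*x + 5
Second-derivative test at each critical point:
  f''(-3) = -1 < 0 → local maximum
  f''(-2) = 1 > 0 → local minimum

Critical points: x = -3 (local maximum); x = -2 (local minimum)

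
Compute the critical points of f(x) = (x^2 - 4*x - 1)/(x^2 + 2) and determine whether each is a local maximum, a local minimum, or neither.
f'(x) = 2*(2*x^2 + 3*x - 4)/(x^4 + 4*x^2 + 4)

Solve f'(x) = 0:
  f'(x) = 2*(2*x^2 + 3*x - 4)/(x^2 + 2)^2; the denominator is positive wherever f is defined, so f'(x) = 0 ⇔ 4*x^2 + 6*x - 8 = 0.
  Factor: 4*x^2 + 6*x - 8 = 2*(2*x^2 + 3*x - 4); 2*x^2 + 3*x - 4 = 0 has no rational roots; quadratic formula: x = (-3 ± √41)/4.
  ⇒ x = -sqrt(41)/4 - 3/4 ≈ -2.3508, -3/4 + sqrt(41)/4 ≈ 0.8508

f''(x) = 2*(-4*x^3 - 9*x^2 + 24*x + 6)/(x^6 + 6*x^4 + 12*x^2 + 8)
Second-derivative test at each critical point:
  f''(-2.3508) = -0.2261 < 0 → local maximum
  f''(0.8508) = 1.7261 > 0 → local minimum

Critical points: x = -sqrt(41)/4 - 3/4 ≈ -2.3508 (local maximum); x = -3/4 + sqrt(41)/4 ≈ 0.8508 (local minimum)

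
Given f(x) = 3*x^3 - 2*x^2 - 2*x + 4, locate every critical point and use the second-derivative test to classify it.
f'(x) = 9*x^2 - 4*x - 2

Solve f'(x) = 0:
  9*x^2 - 4*x - 2 = 0 has no rational roots; quadratic formula: x = (4 ± √88)/18.
  ⇒ x = 2/9 - sqrt(22)/9 ≈ -0.2989, 2/9 + sqrt(22)/9 ≈ 0.7434

f''(x) = 18*x - 4
Second-derivative test at each critical point:
  f''(-0.2989) = -9.3808 < 0 → local maximum
  f''(0.7434) = 9.3808 > 0 → local minimum

Critical points: x = 2/9 - sqrt(22)/9 ≈ -0.2989 (local maximum); x = 2/9 + sqrt(22)/9 ≈ 0.7434 (local minimum)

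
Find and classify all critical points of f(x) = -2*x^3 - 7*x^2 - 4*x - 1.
f'(x) = -6*x^2 - 14*x - 4

Solve f'(x) = 0:
  Factor: -6*x^2 - 14*x - 4 = -2*(x + 2)*(3*x + 1) = 0.
  ⇒ x = -2, -1/3

f''(x) = -12*x - 14
Second-derivative test at each critical point:
  f''(-2) = 10 > 0 → local minimum
  f''(-1/3) = -10 < 0 → local maximum

Critical points: x = -2 (local minimum); x = -1/3 (local maximum)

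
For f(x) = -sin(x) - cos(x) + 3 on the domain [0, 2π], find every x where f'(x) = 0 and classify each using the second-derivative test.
f'(x) = sin(x) - cos(x)

Solve f'(x) = 0 on [0, 2π]:
  f'(x) = 0 ⇔ -cos(x) = -sin(x) ⇔ tan(x) = 1, i.e. x = arctan(1) + nπ; keep the solutions lying in [0, 2π].
  ⇒ x = pi/4 ≈ 0.7854, 5*pi/4 ≈ 3.9270

f''(x) = sin(x) + cos(x)
Second-derivative test at each critical point:
  f''(0.7854) = 1.4142 > 0 → local minimum
  f''(3.9270) = -1.4142 < 0 → local maximum

Critical points: x = pi/4 ≈ 0.7854 (local minimum); x = 5*pi/4 ≈ 3.9270 (local maximum)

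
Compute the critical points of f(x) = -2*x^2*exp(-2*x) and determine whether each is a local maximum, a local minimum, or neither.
f'(x) = 4*x*(x - 1)*exp(-2*x)

Solve f'(x) = 0:
  f'(x) = (4*x^2 - 4*x)·exp(-2*x) and exp(-2*x) > 0 for every x, so f'(x) = 0 ⇔ 4*x^2 - 4*x = 0.
  Factor: 4*x^2 - 4*x = 4*x*(x - 1) = 0.
  ⇒ x = 0, 1

f''(x) = 4*(-2*x^2 + 4*x - 1)*exp(-2*x)
Second-derivative test at each critical point:
  f''(0) = -4 < 0 → local maximum
  f''(1) = 0.5413 > 0 → local minimum

Critical points: x = 0 (local maximum); x = 1 (local minimum)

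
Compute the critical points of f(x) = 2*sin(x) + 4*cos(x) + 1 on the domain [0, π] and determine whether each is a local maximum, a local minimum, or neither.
f'(x) = -4*sin(x) + 2*cos(x)

Solve f'(x) = 0 on [0, π]:
  f'(x) = 0 ⇔ 2*cos(x) = 4*sin(x) ⇔ tan(x) = 1/2, i.e. x = arctan(1/2) + nπ; keep the solutions lying in [0, π].
  ⇒ x = atan(1/2) ≈ 0.4636

f''(x) = -2*sin(x) - 4*cos(x)
Second-derivative test at each critical point:
  f''(0.4636) = -4.4721 < 0 → local maximum

Critical points: x = atan(1/2) ≈ 0.4636 (local maximum)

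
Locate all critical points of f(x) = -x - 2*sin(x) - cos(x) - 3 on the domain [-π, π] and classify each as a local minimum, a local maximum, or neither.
f'(x) = sin(x) - 2*cos(x) - 1

Solve f'(x) = 0 on [-π, π]:
  f'(x) = 0 ⇔ sin(x) - 2*cos(x) = 1. Write the left side as R·cos(x + φ) with R = √((-2)² + (-1)²) = sqrt(5), cos φ = -2*sqrt(5)/5, sin φ = -sqrt(5)/5; then cos(x + φ) = sqrt(5)/5. Solve for x and keep the solutions lying in [-π, π].
  ⇒ x = -pi + atan(3/4) ≈ -2.4981, pi/2 ≈ 1.5708

f''(x) = 2*sin(x) + cos(x)
Second-derivative test at each critical point:
  f''(-2.4981) = -2 < 0 → local maximum
  f''(1.5708) = 2 > 0 → local minimum

Critical points: x = -pi + atan(3/4) ≈ -2.4981 (local maximum); x = pi/2 ≈ 1.5708 (local minimum)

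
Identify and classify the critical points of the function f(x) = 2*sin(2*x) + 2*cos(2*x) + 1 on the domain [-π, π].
f'(x) = 4*sqrt(2)*cos(2*x + pi/4)

Solve f'(x) = 0 on [-π, π]:
  f'(x) = 0 ⇔ 2*cos(2*x) = 2*sin(2*x) ⇔ tan(2*x) = 1, i.e. 2*x = arctan(1) + nπ; keep the solutions lying in [-π, π].
  ⇒ x = -7*pi/8 ≈ -2.7489, -3*pi/8 ≈ -1.1781, pi/8 ≈ 0.3927, 5*pi/8 ≈ 1.9635

f''(x) = -8*sqrt(2)*sin(2*x + pi/4)
Second-derivative test at each critical point:
  f''(-2.7489) = -11.3137 < 0 → local maximum
  f''(-1.1781) = 11.3137 > 0 → local minimum
  f''(0.3927) = -11.3137 < 0 → local maximum
  f''(1.9635) = 11.3137 > 0 → local minimum

Critical points: x = -7*pi/8 ≈ -2.7489 (local maximum); x = -3*pi/8 ≈ -1.1781 (local minimum); x = pi/8 ≈ 0.3927 (local maximum); x = 5*pi/8 ≈ 1.9635 (local minimum)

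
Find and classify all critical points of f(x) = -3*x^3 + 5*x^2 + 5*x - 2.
f'(x) = -9*x^2 + 10*x + 5

Solve f'(x) = 0:
  9*x^2 - 10*x - 5 = 0 has no rational roots; quadratic formula: x = (10 ± √280)/18.
  ⇒ x = 5/9 - sqrt(70)/9 ≈ -0.3741, 5/9 + sqrt(70)/9 ≈ 1.4852

f''(x) = 10 - 18*x
Second-derivative test at each critical point:
  f''(-0.3741) = 16.7332 > 0 → local minimum
  f''(1.4852) = -16.7332 < 0 → local maximum

Critical points: x = 5/9 - sqrt(70)/9 ≈ -0.3741 (local minimum); x = 5/9 + sqrt(70)/9 ≈ 1.4852 (local maximum)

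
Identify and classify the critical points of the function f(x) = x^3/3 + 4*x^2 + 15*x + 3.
f'(x) = x^2 + 8*x + 15

Solve f'(x) = 0:
  Factor: x^2 + 8*x + 15 = (x + 3)*(x + 5) = 0.
  ⇒ x = -5, -3

f''(x) = 2*x + 8
Second-derivative test at each critical point:
  f''(-5) = -2 < 0 → local maximum
  f''(-3) = 2 > 0 → local minimum

Critical points: x = -5 (local maximum); x = -3 (local minimum)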